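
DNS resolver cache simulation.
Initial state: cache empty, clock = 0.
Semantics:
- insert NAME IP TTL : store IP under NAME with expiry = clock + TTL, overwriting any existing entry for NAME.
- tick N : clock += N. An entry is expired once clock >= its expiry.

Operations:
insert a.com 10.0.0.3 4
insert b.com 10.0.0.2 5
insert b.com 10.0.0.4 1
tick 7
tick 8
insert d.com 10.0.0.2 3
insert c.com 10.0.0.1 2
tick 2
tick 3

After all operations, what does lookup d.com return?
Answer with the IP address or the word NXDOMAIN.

Op 1: insert a.com -> 10.0.0.3 (expiry=0+4=4). clock=0
Op 2: insert b.com -> 10.0.0.2 (expiry=0+5=5). clock=0
Op 3: insert b.com -> 10.0.0.4 (expiry=0+1=1). clock=0
Op 4: tick 7 -> clock=7. purged={a.com,b.com}
Op 5: tick 8 -> clock=15.
Op 6: insert d.com -> 10.0.0.2 (expiry=15+3=18). clock=15
Op 7: insert c.com -> 10.0.0.1 (expiry=15+2=17). clock=15
Op 8: tick 2 -> clock=17. purged={c.com}
Op 9: tick 3 -> clock=20. purged={d.com}
lookup d.com: not in cache (expired or never inserted)

Answer: NXDOMAIN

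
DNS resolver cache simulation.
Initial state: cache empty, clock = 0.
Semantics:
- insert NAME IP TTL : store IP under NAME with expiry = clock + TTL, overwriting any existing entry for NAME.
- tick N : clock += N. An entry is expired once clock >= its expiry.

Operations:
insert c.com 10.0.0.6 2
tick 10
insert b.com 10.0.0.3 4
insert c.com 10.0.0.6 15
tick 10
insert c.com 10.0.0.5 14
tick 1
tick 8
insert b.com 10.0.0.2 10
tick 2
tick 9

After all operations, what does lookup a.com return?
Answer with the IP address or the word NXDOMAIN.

Op 1: insert c.com -> 10.0.0.6 (expiry=0+2=2). clock=0
Op 2: tick 10 -> clock=10. purged={c.com}
Op 3: insert b.com -> 10.0.0.3 (expiry=10+4=14). clock=10
Op 4: insert c.com -> 10.0.0.6 (expiry=10+15=25). clock=10
Op 5: tick 10 -> clock=20. purged={b.com}
Op 6: insert c.com -> 10.0.0.5 (expiry=20+14=34). clock=20
Op 7: tick 1 -> clock=21.
Op 8: tick 8 -> clock=29.
Op 9: insert b.com -> 10.0.0.2 (expiry=29+10=39). clock=29
Op 10: tick 2 -> clock=31.
Op 11: tick 9 -> clock=40. purged={b.com,c.com}
lookup a.com: not in cache (expired or never inserted)

Answer: NXDOMAIN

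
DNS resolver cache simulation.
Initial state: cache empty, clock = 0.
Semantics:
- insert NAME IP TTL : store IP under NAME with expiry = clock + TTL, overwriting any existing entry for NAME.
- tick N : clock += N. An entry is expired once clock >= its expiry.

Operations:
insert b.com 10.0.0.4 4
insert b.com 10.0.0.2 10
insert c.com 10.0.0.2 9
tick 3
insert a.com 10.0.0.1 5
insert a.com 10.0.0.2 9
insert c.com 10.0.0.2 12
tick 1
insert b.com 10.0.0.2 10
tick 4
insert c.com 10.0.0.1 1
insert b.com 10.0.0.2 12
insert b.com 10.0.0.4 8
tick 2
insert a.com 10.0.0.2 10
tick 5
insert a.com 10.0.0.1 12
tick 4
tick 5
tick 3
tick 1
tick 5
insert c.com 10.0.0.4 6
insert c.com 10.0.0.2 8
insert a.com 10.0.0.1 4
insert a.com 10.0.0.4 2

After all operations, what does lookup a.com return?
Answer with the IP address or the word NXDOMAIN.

Op 1: insert b.com -> 10.0.0.4 (expiry=0+4=4). clock=0
Op 2: insert b.com -> 10.0.0.2 (expiry=0+10=10). clock=0
Op 3: insert c.com -> 10.0.0.2 (expiry=0+9=9). clock=0
Op 4: tick 3 -> clock=3.
Op 5: insert a.com -> 10.0.0.1 (expiry=3+5=8). clock=3
Op 6: insert a.com -> 10.0.0.2 (expiry=3+9=12). clock=3
Op 7: insert c.com -> 10.0.0.2 (expiry=3+12=15). clock=3
Op 8: tick 1 -> clock=4.
Op 9: insert b.com -> 10.0.0.2 (expiry=4+10=14). clock=4
Op 10: tick 4 -> clock=8.
Op 11: insert c.com -> 10.0.0.1 (expiry=8+1=9). clock=8
Op 12: insert b.com -> 10.0.0.2 (expiry=8+12=20). clock=8
Op 13: insert b.com -> 10.0.0.4 (expiry=8+8=16). clock=8
Op 14: tick 2 -> clock=10. purged={c.com}
Op 15: insert a.com -> 10.0.0.2 (expiry=10+10=20). clock=10
Op 16: tick 5 -> clock=15.
Op 17: insert a.com -> 10.0.0.1 (expiry=15+12=27). clock=15
Op 18: tick 4 -> clock=19. purged={b.com}
Op 19: tick 5 -> clock=24.
Op 20: tick 3 -> clock=27. purged={a.com}
Op 21: tick 1 -> clock=28.
Op 22: tick 5 -> clock=33.
Op 23: insert c.com -> 10.0.0.4 (expiry=33+6=39). clock=33
Op 24: insert c.com -> 10.0.0.2 (expiry=33+8=41). clock=33
Op 25: insert a.com -> 10.0.0.1 (expiry=33+4=37). clock=33
Op 26: insert a.com -> 10.0.0.4 (expiry=33+2=35). clock=33
lookup a.com: present, ip=10.0.0.4 expiry=35 > clock=33

Answer: 10.0.0.4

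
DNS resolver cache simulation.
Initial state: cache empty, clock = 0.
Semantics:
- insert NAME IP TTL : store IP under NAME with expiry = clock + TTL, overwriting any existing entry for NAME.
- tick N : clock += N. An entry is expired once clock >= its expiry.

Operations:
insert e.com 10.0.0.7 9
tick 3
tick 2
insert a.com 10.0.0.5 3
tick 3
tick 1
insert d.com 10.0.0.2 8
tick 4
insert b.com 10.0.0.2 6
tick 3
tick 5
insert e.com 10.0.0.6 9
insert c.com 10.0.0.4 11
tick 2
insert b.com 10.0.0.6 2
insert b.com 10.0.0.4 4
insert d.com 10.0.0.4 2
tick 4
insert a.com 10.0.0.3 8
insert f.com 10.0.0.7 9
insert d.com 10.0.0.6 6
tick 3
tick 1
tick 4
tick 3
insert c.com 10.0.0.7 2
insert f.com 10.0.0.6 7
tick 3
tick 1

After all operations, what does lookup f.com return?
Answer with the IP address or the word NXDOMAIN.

Answer: 10.0.0.6

Derivation:
Op 1: insert e.com -> 10.0.0.7 (expiry=0+9=9). clock=0
Op 2: tick 3 -> clock=3.
Op 3: tick 2 -> clock=5.
Op 4: insert a.com -> 10.0.0.5 (expiry=5+3=8). clock=5
Op 5: tick 3 -> clock=8. purged={a.com}
Op 6: tick 1 -> clock=9. purged={e.com}
Op 7: insert d.com -> 10.0.0.2 (expiry=9+8=17). clock=9
Op 8: tick 4 -> clock=13.
Op 9: insert b.com -> 10.0.0.2 (expiry=13+6=19). clock=13
Op 10: tick 3 -> clock=16.
Op 11: tick 5 -> clock=21. purged={b.com,d.com}
Op 12: insert e.com -> 10.0.0.6 (expiry=21+9=30). clock=21
Op 13: insert c.com -> 10.0.0.4 (expiry=21+11=32). clock=21
Op 14: tick 2 -> clock=23.
Op 15: insert b.com -> 10.0.0.6 (expiry=23+2=25). clock=23
Op 16: insert b.com -> 10.0.0.4 (expiry=23+4=27). clock=23
Op 17: insert d.com -> 10.0.0.4 (expiry=23+2=25). clock=23
Op 18: tick 4 -> clock=27. purged={b.com,d.com}
Op 19: insert a.com -> 10.0.0.3 (expiry=27+8=35). clock=27
Op 20: insert f.com -> 10.0.0.7 (expiry=27+9=36). clock=27
Op 21: insert d.com -> 10.0.0.6 (expiry=27+6=33). clock=27
Op 22: tick 3 -> clock=30. purged={e.com}
Op 23: tick 1 -> clock=31.
Op 24: tick 4 -> clock=35. purged={a.com,c.com,d.com}
Op 25: tick 3 -> clock=38. purged={f.com}
Op 26: insert c.com -> 10.0.0.7 (expiry=38+2=40). clock=38
Op 27: insert f.com -> 10.0.0.6 (expiry=38+7=45). clock=38
Op 28: tick 3 -> clock=41. purged={c.com}
Op 29: tick 1 -> clock=42.
lookup f.com: present, ip=10.0.0.6 expiry=45 > clock=42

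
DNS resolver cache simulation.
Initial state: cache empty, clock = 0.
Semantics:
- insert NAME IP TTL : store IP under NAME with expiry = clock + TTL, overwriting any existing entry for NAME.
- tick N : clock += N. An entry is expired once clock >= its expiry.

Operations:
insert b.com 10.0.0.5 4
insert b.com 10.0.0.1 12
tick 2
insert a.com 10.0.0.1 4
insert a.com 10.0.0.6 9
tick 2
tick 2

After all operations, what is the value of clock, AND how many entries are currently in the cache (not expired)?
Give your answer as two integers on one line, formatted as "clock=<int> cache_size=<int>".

Answer: clock=6 cache_size=2

Derivation:
Op 1: insert b.com -> 10.0.0.5 (expiry=0+4=4). clock=0
Op 2: insert b.com -> 10.0.0.1 (expiry=0+12=12). clock=0
Op 3: tick 2 -> clock=2.
Op 4: insert a.com -> 10.0.0.1 (expiry=2+4=6). clock=2
Op 5: insert a.com -> 10.0.0.6 (expiry=2+9=11). clock=2
Op 6: tick 2 -> clock=4.
Op 7: tick 2 -> clock=6.
Final clock = 6
Final cache (unexpired): {a.com,b.com} -> size=2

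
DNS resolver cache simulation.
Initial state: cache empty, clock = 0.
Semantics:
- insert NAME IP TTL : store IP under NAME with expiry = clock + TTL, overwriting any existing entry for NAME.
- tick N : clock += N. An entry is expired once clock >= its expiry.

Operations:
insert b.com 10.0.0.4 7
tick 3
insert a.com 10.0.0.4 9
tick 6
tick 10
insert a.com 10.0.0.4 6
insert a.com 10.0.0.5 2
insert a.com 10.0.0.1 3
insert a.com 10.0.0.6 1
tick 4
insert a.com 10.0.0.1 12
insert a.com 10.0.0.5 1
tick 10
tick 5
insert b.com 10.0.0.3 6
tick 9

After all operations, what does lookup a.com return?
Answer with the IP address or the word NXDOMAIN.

Answer: NXDOMAIN

Derivation:
Op 1: insert b.com -> 10.0.0.4 (expiry=0+7=7). clock=0
Op 2: tick 3 -> clock=3.
Op 3: insert a.com -> 10.0.0.4 (expiry=3+9=12). clock=3
Op 4: tick 6 -> clock=9. purged={b.com}
Op 5: tick 10 -> clock=19. purged={a.com}
Op 6: insert a.com -> 10.0.0.4 (expiry=19+6=25). clock=19
Op 7: insert a.com -> 10.0.0.5 (expiry=19+2=21). clock=19
Op 8: insert a.com -> 10.0.0.1 (expiry=19+3=22). clock=19
Op 9: insert a.com -> 10.0.0.6 (expiry=19+1=20). clock=19
Op 10: tick 4 -> clock=23. purged={a.com}
Op 11: insert a.com -> 10.0.0.1 (expiry=23+12=35). clock=23
Op 12: insert a.com -> 10.0.0.5 (expiry=23+1=24). clock=23
Op 13: tick 10 -> clock=33. purged={a.com}
Op 14: tick 5 -> clock=38.
Op 15: insert b.com -> 10.0.0.3 (expiry=38+6=44). clock=38
Op 16: tick 9 -> clock=47. purged={b.com}
lookup a.com: not in cache (expired or never inserted)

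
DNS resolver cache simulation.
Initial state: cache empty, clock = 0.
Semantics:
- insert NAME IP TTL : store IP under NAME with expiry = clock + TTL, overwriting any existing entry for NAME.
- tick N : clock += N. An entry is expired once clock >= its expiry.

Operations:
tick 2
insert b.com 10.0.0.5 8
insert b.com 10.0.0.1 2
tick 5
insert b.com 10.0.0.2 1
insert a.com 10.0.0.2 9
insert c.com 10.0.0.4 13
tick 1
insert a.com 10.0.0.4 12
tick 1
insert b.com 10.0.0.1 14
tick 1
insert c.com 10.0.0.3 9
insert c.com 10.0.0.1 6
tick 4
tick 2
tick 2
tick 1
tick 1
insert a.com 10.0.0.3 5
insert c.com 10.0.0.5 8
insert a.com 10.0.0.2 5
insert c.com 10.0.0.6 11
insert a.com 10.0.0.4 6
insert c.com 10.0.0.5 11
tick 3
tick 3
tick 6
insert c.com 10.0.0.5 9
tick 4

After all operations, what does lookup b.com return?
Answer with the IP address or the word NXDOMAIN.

Op 1: tick 2 -> clock=2.
Op 2: insert b.com -> 10.0.0.5 (expiry=2+8=10). clock=2
Op 3: insert b.com -> 10.0.0.1 (expiry=2+2=4). clock=2
Op 4: tick 5 -> clock=7. purged={b.com}
Op 5: insert b.com -> 10.0.0.2 (expiry=7+1=8). clock=7
Op 6: insert a.com -> 10.0.0.2 (expiry=7+9=16). clock=7
Op 7: insert c.com -> 10.0.0.4 (expiry=7+13=20). clock=7
Op 8: tick 1 -> clock=8. purged={b.com}
Op 9: insert a.com -> 10.0.0.4 (expiry=8+12=20). clock=8
Op 10: tick 1 -> clock=9.
Op 11: insert b.com -> 10.0.0.1 (expiry=9+14=23). clock=9
Op 12: tick 1 -> clock=10.
Op 13: insert c.com -> 10.0.0.3 (expiry=10+9=19). clock=10
Op 14: insert c.com -> 10.0.0.1 (expiry=10+6=16). clock=10
Op 15: tick 4 -> clock=14.
Op 16: tick 2 -> clock=16. purged={c.com}
Op 17: tick 2 -> clock=18.
Op 18: tick 1 -> clock=19.
Op 19: tick 1 -> clock=20. purged={a.com}
Op 20: insert a.com -> 10.0.0.3 (expiry=20+5=25). clock=20
Op 21: insert c.com -> 10.0.0.5 (expiry=20+8=28). clock=20
Op 22: insert a.com -> 10.0.0.2 (expiry=20+5=25). clock=20
Op 23: insert c.com -> 10.0.0.6 (expiry=20+11=31). clock=20
Op 24: insert a.com -> 10.0.0.4 (expiry=20+6=26). clock=20
Op 25: insert c.com -> 10.0.0.5 (expiry=20+11=31). clock=20
Op 26: tick 3 -> clock=23. purged={b.com}
Op 27: tick 3 -> clock=26. purged={a.com}
Op 28: tick 6 -> clock=32. purged={c.com}
Op 29: insert c.com -> 10.0.0.5 (expiry=32+9=41). clock=32
Op 30: tick 4 -> clock=36.
lookup b.com: not in cache (expired or never inserted)

Answer: NXDOMAIN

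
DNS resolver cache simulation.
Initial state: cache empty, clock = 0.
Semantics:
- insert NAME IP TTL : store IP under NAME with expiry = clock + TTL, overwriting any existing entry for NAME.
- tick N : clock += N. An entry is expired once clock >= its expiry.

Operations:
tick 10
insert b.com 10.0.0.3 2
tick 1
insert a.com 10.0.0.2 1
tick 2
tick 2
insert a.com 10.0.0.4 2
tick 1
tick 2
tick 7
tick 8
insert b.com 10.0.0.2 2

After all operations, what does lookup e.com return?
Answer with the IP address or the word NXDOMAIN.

Op 1: tick 10 -> clock=10.
Op 2: insert b.com -> 10.0.0.3 (expiry=10+2=12). clock=10
Op 3: tick 1 -> clock=11.
Op 4: insert a.com -> 10.0.0.2 (expiry=11+1=12). clock=11
Op 5: tick 2 -> clock=13. purged={a.com,b.com}
Op 6: tick 2 -> clock=15.
Op 7: insert a.com -> 10.0.0.4 (expiry=15+2=17). clock=15
Op 8: tick 1 -> clock=16.
Op 9: tick 2 -> clock=18. purged={a.com}
Op 10: tick 7 -> clock=25.
Op 11: tick 8 -> clock=33.
Op 12: insert b.com -> 10.0.0.2 (expiry=33+2=35). clock=33
lookup e.com: not in cache (expired or never inserted)

Answer: NXDOMAIN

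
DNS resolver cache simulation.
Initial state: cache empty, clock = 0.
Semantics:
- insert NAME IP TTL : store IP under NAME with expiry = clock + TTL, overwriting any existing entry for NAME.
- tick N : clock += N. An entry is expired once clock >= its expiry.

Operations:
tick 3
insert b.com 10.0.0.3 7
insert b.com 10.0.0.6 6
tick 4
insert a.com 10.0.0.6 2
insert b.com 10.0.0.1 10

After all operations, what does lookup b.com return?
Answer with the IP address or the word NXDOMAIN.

Answer: 10.0.0.1

Derivation:
Op 1: tick 3 -> clock=3.
Op 2: insert b.com -> 10.0.0.3 (expiry=3+7=10). clock=3
Op 3: insert b.com -> 10.0.0.6 (expiry=3+6=9). clock=3
Op 4: tick 4 -> clock=7.
Op 5: insert a.com -> 10.0.0.6 (expiry=7+2=9). clock=7
Op 6: insert b.com -> 10.0.0.1 (expiry=7+10=17). clock=7
lookup b.com: present, ip=10.0.0.1 expiry=17 > clock=7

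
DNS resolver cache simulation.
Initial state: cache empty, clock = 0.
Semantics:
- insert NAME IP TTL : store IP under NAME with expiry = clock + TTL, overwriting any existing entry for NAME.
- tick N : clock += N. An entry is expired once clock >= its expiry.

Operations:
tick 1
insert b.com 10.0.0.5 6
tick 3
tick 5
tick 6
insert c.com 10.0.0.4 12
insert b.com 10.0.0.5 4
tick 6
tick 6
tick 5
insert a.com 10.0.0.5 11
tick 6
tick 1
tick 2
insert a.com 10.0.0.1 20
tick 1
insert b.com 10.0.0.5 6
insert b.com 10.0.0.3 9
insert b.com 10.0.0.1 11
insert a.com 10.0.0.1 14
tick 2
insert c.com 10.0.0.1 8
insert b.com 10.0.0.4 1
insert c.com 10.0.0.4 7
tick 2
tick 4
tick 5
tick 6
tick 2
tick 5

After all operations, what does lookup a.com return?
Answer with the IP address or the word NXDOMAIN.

Op 1: tick 1 -> clock=1.
Op 2: insert b.com -> 10.0.0.5 (expiry=1+6=7). clock=1
Op 3: tick 3 -> clock=4.
Op 4: tick 5 -> clock=9. purged={b.com}
Op 5: tick 6 -> clock=15.
Op 6: insert c.com -> 10.0.0.4 (expiry=15+12=27). clock=15
Op 7: insert b.com -> 10.0.0.5 (expiry=15+4=19). clock=15
Op 8: tick 6 -> clock=21. purged={b.com}
Op 9: tick 6 -> clock=27. purged={c.com}
Op 10: tick 5 -> clock=32.
Op 11: insert a.com -> 10.0.0.5 (expiry=32+11=43). clock=32
Op 12: tick 6 -> clock=38.
Op 13: tick 1 -> clock=39.
Op 14: tick 2 -> clock=41.
Op 15: insert a.com -> 10.0.0.1 (expiry=41+20=61). clock=41
Op 16: tick 1 -> clock=42.
Op 17: insert b.com -> 10.0.0.5 (expiry=42+6=48). clock=42
Op 18: insert b.com -> 10.0.0.3 (expiry=42+9=51). clock=42
Op 19: insert b.com -> 10.0.0.1 (expiry=42+11=53). clock=42
Op 20: insert a.com -> 10.0.0.1 (expiry=42+14=56). clock=42
Op 21: tick 2 -> clock=44.
Op 22: insert c.com -> 10.0.0.1 (expiry=44+8=52). clock=44
Op 23: insert b.com -> 10.0.0.4 (expiry=44+1=45). clock=44
Op 24: insert c.com -> 10.0.0.4 (expiry=44+7=51). clock=44
Op 25: tick 2 -> clock=46. purged={b.com}
Op 26: tick 4 -> clock=50.
Op 27: tick 5 -> clock=55. purged={c.com}
Op 28: tick 6 -> clock=61. purged={a.com}
Op 29: tick 2 -> clock=63.
Op 30: tick 5 -> clock=68.
lookup a.com: not in cache (expired or never inserted)

Answer: NXDOMAIN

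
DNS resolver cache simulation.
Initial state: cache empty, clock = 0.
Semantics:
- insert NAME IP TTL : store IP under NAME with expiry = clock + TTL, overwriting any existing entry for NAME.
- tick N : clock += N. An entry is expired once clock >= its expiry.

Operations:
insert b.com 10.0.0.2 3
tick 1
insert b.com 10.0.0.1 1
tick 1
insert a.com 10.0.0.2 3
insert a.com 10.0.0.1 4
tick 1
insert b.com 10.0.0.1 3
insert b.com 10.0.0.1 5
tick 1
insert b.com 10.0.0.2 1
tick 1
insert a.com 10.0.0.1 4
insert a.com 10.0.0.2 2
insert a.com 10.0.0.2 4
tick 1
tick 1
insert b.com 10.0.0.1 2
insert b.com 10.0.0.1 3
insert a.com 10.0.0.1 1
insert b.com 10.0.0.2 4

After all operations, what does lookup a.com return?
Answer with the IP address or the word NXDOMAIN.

Answer: 10.0.0.1

Derivation:
Op 1: insert b.com -> 10.0.0.2 (expiry=0+3=3). clock=0
Op 2: tick 1 -> clock=1.
Op 3: insert b.com -> 10.0.0.1 (expiry=1+1=2). clock=1
Op 4: tick 1 -> clock=2. purged={b.com}
Op 5: insert a.com -> 10.0.0.2 (expiry=2+3=5). clock=2
Op 6: insert a.com -> 10.0.0.1 (expiry=2+4=6). clock=2
Op 7: tick 1 -> clock=3.
Op 8: insert b.com -> 10.0.0.1 (expiry=3+3=6). clock=3
Op 9: insert b.com -> 10.0.0.1 (expiry=3+5=8). clock=3
Op 10: tick 1 -> clock=4.
Op 11: insert b.com -> 10.0.0.2 (expiry=4+1=5). clock=4
Op 12: tick 1 -> clock=5. purged={b.com}
Op 13: insert a.com -> 10.0.0.1 (expiry=5+4=9). clock=5
Op 14: insert a.com -> 10.0.0.2 (expiry=5+2=7). clock=5
Op 15: insert a.com -> 10.0.0.2 (expiry=5+4=9). clock=5
Op 16: tick 1 -> clock=6.
Op 17: tick 1 -> clock=7.
Op 18: insert b.com -> 10.0.0.1 (expiry=7+2=9). clock=7
Op 19: insert b.com -> 10.0.0.1 (expiry=7+3=10). clock=7
Op 20: insert a.com -> 10.0.0.1 (expiry=7+1=8). clock=7
Op 21: insert b.com -> 10.0.0.2 (expiry=7+4=11). clock=7
lookup a.com: present, ip=10.0.0.1 expiry=8 > clock=7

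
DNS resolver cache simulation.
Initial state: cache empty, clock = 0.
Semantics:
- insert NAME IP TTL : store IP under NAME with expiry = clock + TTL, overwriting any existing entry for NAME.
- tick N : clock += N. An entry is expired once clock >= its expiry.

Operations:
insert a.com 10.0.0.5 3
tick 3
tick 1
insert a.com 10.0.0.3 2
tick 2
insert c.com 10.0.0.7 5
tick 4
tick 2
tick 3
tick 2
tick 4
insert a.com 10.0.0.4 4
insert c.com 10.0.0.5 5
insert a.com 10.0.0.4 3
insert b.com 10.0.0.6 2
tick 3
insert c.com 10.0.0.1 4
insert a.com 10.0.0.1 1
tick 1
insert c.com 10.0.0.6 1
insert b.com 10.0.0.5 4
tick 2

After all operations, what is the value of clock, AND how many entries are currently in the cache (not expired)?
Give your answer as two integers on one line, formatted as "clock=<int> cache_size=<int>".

Answer: clock=27 cache_size=1

Derivation:
Op 1: insert a.com -> 10.0.0.5 (expiry=0+3=3). clock=0
Op 2: tick 3 -> clock=3. purged={a.com}
Op 3: tick 1 -> clock=4.
Op 4: insert a.com -> 10.0.0.3 (expiry=4+2=6). clock=4
Op 5: tick 2 -> clock=6. purged={a.com}
Op 6: insert c.com -> 10.0.0.7 (expiry=6+5=11). clock=6
Op 7: tick 4 -> clock=10.
Op 8: tick 2 -> clock=12. purged={c.com}
Op 9: tick 3 -> clock=15.
Op 10: tick 2 -> clock=17.
Op 11: tick 4 -> clock=21.
Op 12: insert a.com -> 10.0.0.4 (expiry=21+4=25). clock=21
Op 13: insert c.com -> 10.0.0.5 (expiry=21+5=26). clock=21
Op 14: insert a.com -> 10.0.0.4 (expiry=21+3=24). clock=21
Op 15: insert b.com -> 10.0.0.6 (expiry=21+2=23). clock=21
Op 16: tick 3 -> clock=24. purged={a.com,b.com}
Op 17: insert c.com -> 10.0.0.1 (expiry=24+4=28). clock=24
Op 18: insert a.com -> 10.0.0.1 (expiry=24+1=25). clock=24
Op 19: tick 1 -> clock=25. purged={a.com}
Op 20: insert c.com -> 10.0.0.6 (expiry=25+1=26). clock=25
Op 21: insert b.com -> 10.0.0.5 (expiry=25+4=29). clock=25
Op 22: tick 2 -> clock=27. purged={c.com}
Final clock = 27
Final cache (unexpired): {b.com} -> size=1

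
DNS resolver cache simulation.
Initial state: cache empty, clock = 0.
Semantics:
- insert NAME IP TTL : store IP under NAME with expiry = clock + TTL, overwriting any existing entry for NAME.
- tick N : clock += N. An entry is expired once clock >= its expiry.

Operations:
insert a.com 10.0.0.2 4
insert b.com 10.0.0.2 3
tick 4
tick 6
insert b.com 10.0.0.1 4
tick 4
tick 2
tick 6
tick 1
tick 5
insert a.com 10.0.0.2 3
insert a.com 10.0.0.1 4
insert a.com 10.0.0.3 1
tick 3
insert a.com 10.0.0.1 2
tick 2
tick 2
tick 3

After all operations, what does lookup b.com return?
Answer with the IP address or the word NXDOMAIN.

Op 1: insert a.com -> 10.0.0.2 (expiry=0+4=4). clock=0
Op 2: insert b.com -> 10.0.0.2 (expiry=0+3=3). clock=0
Op 3: tick 4 -> clock=4. purged={a.com,b.com}
Op 4: tick 6 -> clock=10.
Op 5: insert b.com -> 10.0.0.1 (expiry=10+4=14). clock=10
Op 6: tick 4 -> clock=14. purged={b.com}
Op 7: tick 2 -> clock=16.
Op 8: tick 6 -> clock=22.
Op 9: tick 1 -> clock=23.
Op 10: tick 5 -> clock=28.
Op 11: insert a.com -> 10.0.0.2 (expiry=28+3=31). clock=28
Op 12: insert a.com -> 10.0.0.1 (expiry=28+4=32). clock=28
Op 13: insert a.com -> 10.0.0.3 (expiry=28+1=29). clock=28
Op 14: tick 3 -> clock=31. purged={a.com}
Op 15: insert a.com -> 10.0.0.1 (expiry=31+2=33). clock=31
Op 16: tick 2 -> clock=33. purged={a.com}
Op 17: tick 2 -> clock=35.
Op 18: tick 3 -> clock=38.
lookup b.com: not in cache (expired or never inserted)

Answer: NXDOMAIN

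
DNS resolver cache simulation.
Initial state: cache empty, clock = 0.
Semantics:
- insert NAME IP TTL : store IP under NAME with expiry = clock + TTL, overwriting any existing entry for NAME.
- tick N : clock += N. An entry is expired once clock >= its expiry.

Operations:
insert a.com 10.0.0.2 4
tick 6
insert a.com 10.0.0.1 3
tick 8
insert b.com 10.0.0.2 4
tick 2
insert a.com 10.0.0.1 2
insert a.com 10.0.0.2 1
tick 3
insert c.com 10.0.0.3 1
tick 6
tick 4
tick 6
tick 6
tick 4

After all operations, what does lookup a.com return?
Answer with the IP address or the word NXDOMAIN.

Op 1: insert a.com -> 10.0.0.2 (expiry=0+4=4). clock=0
Op 2: tick 6 -> clock=6. purged={a.com}
Op 3: insert a.com -> 10.0.0.1 (expiry=6+3=9). clock=6
Op 4: tick 8 -> clock=14. purged={a.com}
Op 5: insert b.com -> 10.0.0.2 (expiry=14+4=18). clock=14
Op 6: tick 2 -> clock=16.
Op 7: insert a.com -> 10.0.0.1 (expiry=16+2=18). clock=16
Op 8: insert a.com -> 10.0.0.2 (expiry=16+1=17). clock=16
Op 9: tick 3 -> clock=19. purged={a.com,b.com}
Op 10: insert c.com -> 10.0.0.3 (expiry=19+1=20). clock=19
Op 11: tick 6 -> clock=25. purged={c.com}
Op 12: tick 4 -> clock=29.
Op 13: tick 6 -> clock=35.
Op 14: tick 6 -> clock=41.
Op 15: tick 4 -> clock=45.
lookup a.com: not in cache (expired or never inserted)

Answer: NXDOMAIN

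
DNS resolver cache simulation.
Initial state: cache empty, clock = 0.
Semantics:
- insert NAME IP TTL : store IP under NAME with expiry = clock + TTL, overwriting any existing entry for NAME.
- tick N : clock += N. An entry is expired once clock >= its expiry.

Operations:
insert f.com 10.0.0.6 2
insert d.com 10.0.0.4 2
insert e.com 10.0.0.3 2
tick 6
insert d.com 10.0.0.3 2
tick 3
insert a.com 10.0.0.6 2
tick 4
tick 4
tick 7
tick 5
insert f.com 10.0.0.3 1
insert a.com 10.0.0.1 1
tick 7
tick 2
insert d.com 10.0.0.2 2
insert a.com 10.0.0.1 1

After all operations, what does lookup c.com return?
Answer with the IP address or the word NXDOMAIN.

Op 1: insert f.com -> 10.0.0.6 (expiry=0+2=2). clock=0
Op 2: insert d.com -> 10.0.0.4 (expiry=0+2=2). clock=0
Op 3: insert e.com -> 10.0.0.3 (expiry=0+2=2). clock=0
Op 4: tick 6 -> clock=6. purged={d.com,e.com,f.com}
Op 5: insert d.com -> 10.0.0.3 (expiry=6+2=8). clock=6
Op 6: tick 3 -> clock=9. purged={d.com}
Op 7: insert a.com -> 10.0.0.6 (expiry=9+2=11). clock=9
Op 8: tick 4 -> clock=13. purged={a.com}
Op 9: tick 4 -> clock=17.
Op 10: tick 7 -> clock=24.
Op 11: tick 5 -> clock=29.
Op 12: insert f.com -> 10.0.0.3 (expiry=29+1=30). clock=29
Op 13: insert a.com -> 10.0.0.1 (expiry=29+1=30). clock=29
Op 14: tick 7 -> clock=36. purged={a.com,f.com}
Op 15: tick 2 -> clock=38.
Op 16: insert d.com -> 10.0.0.2 (expiry=38+2=40). clock=38
Op 17: insert a.com -> 10.0.0.1 (expiry=38+1=39). clock=38
lookup c.com: not in cache (expired or never inserted)

Answer: NXDOMAIN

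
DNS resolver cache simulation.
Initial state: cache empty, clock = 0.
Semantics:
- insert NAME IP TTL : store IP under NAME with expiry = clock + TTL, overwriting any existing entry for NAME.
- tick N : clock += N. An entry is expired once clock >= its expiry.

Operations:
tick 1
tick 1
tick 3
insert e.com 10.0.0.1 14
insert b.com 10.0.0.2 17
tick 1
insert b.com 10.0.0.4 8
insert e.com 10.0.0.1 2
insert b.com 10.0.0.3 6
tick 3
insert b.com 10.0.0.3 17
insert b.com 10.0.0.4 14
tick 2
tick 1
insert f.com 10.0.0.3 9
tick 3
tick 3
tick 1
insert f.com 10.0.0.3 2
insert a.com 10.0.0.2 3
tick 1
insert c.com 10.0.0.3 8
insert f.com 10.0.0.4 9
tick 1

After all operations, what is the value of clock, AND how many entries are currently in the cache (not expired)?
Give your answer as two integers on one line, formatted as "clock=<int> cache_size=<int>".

Answer: clock=21 cache_size=4

Derivation:
Op 1: tick 1 -> clock=1.
Op 2: tick 1 -> clock=2.
Op 3: tick 3 -> clock=5.
Op 4: insert e.com -> 10.0.0.1 (expiry=5+14=19). clock=5
Op 5: insert b.com -> 10.0.0.2 (expiry=5+17=22). clock=5
Op 6: tick 1 -> clock=6.
Op 7: insert b.com -> 10.0.0.4 (expiry=6+8=14). clock=6
Op 8: insert e.com -> 10.0.0.1 (expiry=6+2=8). clock=6
Op 9: insert b.com -> 10.0.0.3 (expiry=6+6=12). clock=6
Op 10: tick 3 -> clock=9. purged={e.com}
Op 11: insert b.com -> 10.0.0.3 (expiry=9+17=26). clock=9
Op 12: insert b.com -> 10.0.0.4 (expiry=9+14=23). clock=9
Op 13: tick 2 -> clock=11.
Op 14: tick 1 -> clock=12.
Op 15: insert f.com -> 10.0.0.3 (expiry=12+9=21). clock=12
Op 16: tick 3 -> clock=15.
Op 17: tick 3 -> clock=18.
Op 18: tick 1 -> clock=19.
Op 19: insert f.com -> 10.0.0.3 (expiry=19+2=21). clock=19
Op 20: insert a.com -> 10.0.0.2 (expiry=19+3=22). clock=19
Op 21: tick 1 -> clock=20.
Op 22: insert c.com -> 10.0.0.3 (expiry=20+8=28). clock=20
Op 23: insert f.com -> 10.0.0.4 (expiry=20+9=29). clock=20
Op 24: tick 1 -> clock=21.
Final clock = 21
Final cache (unexpired): {a.com,b.com,c.com,f.com} -> size=4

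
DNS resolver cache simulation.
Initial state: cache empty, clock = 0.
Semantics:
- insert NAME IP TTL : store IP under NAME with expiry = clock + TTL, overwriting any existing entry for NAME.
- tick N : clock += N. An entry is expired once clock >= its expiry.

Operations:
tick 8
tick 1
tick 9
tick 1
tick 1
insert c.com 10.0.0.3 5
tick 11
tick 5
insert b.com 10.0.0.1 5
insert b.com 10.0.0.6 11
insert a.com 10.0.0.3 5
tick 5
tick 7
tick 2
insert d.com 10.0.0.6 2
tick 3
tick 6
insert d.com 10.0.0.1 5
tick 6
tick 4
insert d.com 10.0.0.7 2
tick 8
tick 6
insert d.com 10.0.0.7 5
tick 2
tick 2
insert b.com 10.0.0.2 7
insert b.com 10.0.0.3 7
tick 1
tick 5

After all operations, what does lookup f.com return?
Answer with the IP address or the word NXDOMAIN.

Op 1: tick 8 -> clock=8.
Op 2: tick 1 -> clock=9.
Op 3: tick 9 -> clock=18.
Op 4: tick 1 -> clock=19.
Op 5: tick 1 -> clock=20.
Op 6: insert c.com -> 10.0.0.3 (expiry=20+5=25). clock=20
Op 7: tick 11 -> clock=31. purged={c.com}
Op 8: tick 5 -> clock=36.
Op 9: insert b.com -> 10.0.0.1 (expiry=36+5=41). clock=36
Op 10: insert b.com -> 10.0.0.6 (expiry=36+11=47). clock=36
Op 11: insert a.com -> 10.0.0.3 (expiry=36+5=41). clock=36
Op 12: tick 5 -> clock=41. purged={a.com}
Op 13: tick 7 -> clock=48. purged={b.com}
Op 14: tick 2 -> clock=50.
Op 15: insert d.com -> 10.0.0.6 (expiry=50+2=52). clock=50
Op 16: tick 3 -> clock=53. purged={d.com}
Op 17: tick 6 -> clock=59.
Op 18: insert d.com -> 10.0.0.1 (expiry=59+5=64). clock=59
Op 19: tick 6 -> clock=65. purged={d.com}
Op 20: tick 4 -> clock=69.
Op 21: insert d.com -> 10.0.0.7 (expiry=69+2=71). clock=69
Op 22: tick 8 -> clock=77. purged={d.com}
Op 23: tick 6 -> clock=83.
Op 24: insert d.com -> 10.0.0.7 (expiry=83+5=88). clock=83
Op 25: tick 2 -> clock=85.
Op 26: tick 2 -> clock=87.
Op 27: insert b.com -> 10.0.0.2 (expiry=87+7=94). clock=87
Op 28: insert b.com -> 10.0.0.3 (expiry=87+7=94). clock=87
Op 29: tick 1 -> clock=88. purged={d.com}
Op 30: tick 5 -> clock=93.
lookup f.com: not in cache (expired or never inserted)

Answer: NXDOMAIN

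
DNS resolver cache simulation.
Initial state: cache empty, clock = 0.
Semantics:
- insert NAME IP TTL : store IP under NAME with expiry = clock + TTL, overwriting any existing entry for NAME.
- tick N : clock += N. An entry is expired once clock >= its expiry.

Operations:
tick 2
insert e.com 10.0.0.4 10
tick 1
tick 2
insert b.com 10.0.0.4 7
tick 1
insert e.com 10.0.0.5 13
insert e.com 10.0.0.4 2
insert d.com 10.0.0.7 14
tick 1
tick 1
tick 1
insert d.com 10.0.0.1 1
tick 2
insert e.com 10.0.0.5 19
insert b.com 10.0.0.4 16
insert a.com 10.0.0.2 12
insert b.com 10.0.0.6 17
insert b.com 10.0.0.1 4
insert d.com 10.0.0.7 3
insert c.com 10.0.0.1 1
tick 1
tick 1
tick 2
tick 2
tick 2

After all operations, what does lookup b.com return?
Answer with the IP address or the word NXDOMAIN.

Answer: NXDOMAIN

Derivation:
Op 1: tick 2 -> clock=2.
Op 2: insert e.com -> 10.0.0.4 (expiry=2+10=12). clock=2
Op 3: tick 1 -> clock=3.
Op 4: tick 2 -> clock=5.
Op 5: insert b.com -> 10.0.0.4 (expiry=5+7=12). clock=5
Op 6: tick 1 -> clock=6.
Op 7: insert e.com -> 10.0.0.5 (expiry=6+13=19). clock=6
Op 8: insert e.com -> 10.0.0.4 (expiry=6+2=8). clock=6
Op 9: insert d.com -> 10.0.0.7 (expiry=6+14=20). clock=6
Op 10: tick 1 -> clock=7.
Op 11: tick 1 -> clock=8. purged={e.com}
Op 12: tick 1 -> clock=9.
Op 13: insert d.com -> 10.0.0.1 (expiry=9+1=10). clock=9
Op 14: tick 2 -> clock=11. purged={d.com}
Op 15: insert e.com -> 10.0.0.5 (expiry=11+19=30). clock=11
Op 16: insert b.com -> 10.0.0.4 (expiry=11+16=27). clock=11
Op 17: insert a.com -> 10.0.0.2 (expiry=11+12=23). clock=11
Op 18: insert b.com -> 10.0.0.6 (expiry=11+17=28). clock=11
Op 19: insert b.com -> 10.0.0.1 (expiry=11+4=15). clock=11
Op 20: insert d.com -> 10.0.0.7 (expiry=11+3=14). clock=11
Op 21: insert c.com -> 10.0.0.1 (expiry=11+1=12). clock=11
Op 22: tick 1 -> clock=12. purged={c.com}
Op 23: tick 1 -> clock=13.
Op 24: tick 2 -> clock=15. purged={b.com,d.com}
Op 25: tick 2 -> clock=17.
Op 26: tick 2 -> clock=19.
lookup b.com: not in cache (expired or never inserted)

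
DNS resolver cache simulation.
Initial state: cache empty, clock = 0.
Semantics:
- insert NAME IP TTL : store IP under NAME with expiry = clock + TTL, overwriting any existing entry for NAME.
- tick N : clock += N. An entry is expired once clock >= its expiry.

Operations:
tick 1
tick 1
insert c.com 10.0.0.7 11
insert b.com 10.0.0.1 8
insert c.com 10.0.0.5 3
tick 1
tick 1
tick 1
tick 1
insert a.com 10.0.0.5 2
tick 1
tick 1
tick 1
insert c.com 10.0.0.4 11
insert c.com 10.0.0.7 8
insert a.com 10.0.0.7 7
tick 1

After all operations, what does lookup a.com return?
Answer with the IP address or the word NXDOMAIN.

Op 1: tick 1 -> clock=1.
Op 2: tick 1 -> clock=2.
Op 3: insert c.com -> 10.0.0.7 (expiry=2+11=13). clock=2
Op 4: insert b.com -> 10.0.0.1 (expiry=2+8=10). clock=2
Op 5: insert c.com -> 10.0.0.5 (expiry=2+3=5). clock=2
Op 6: tick 1 -> clock=3.
Op 7: tick 1 -> clock=4.
Op 8: tick 1 -> clock=5. purged={c.com}
Op 9: tick 1 -> clock=6.
Op 10: insert a.com -> 10.0.0.5 (expiry=6+2=8). clock=6
Op 11: tick 1 -> clock=7.
Op 12: tick 1 -> clock=8. purged={a.com}
Op 13: tick 1 -> clock=9.
Op 14: insert c.com -> 10.0.0.4 (expiry=9+11=20). clock=9
Op 15: insert c.com -> 10.0.0.7 (expiry=9+8=17). clock=9
Op 16: insert a.com -> 10.0.0.7 (expiry=9+7=16). clock=9
Op 17: tick 1 -> clock=10. purged={b.com}
lookup a.com: present, ip=10.0.0.7 expiry=16 > clock=10

Answer: 10.0.0.7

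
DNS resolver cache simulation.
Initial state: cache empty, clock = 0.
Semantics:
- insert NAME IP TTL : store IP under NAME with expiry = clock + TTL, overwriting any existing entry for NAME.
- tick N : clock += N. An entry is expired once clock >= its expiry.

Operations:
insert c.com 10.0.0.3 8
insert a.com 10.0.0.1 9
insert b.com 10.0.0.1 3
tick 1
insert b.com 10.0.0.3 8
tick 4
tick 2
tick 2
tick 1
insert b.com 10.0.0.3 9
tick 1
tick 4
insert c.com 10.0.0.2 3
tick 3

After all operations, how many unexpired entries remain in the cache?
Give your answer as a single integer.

Answer: 1

Derivation:
Op 1: insert c.com -> 10.0.0.3 (expiry=0+8=8). clock=0
Op 2: insert a.com -> 10.0.0.1 (expiry=0+9=9). clock=0
Op 3: insert b.com -> 10.0.0.1 (expiry=0+3=3). clock=0
Op 4: tick 1 -> clock=1.
Op 5: insert b.com -> 10.0.0.3 (expiry=1+8=9). clock=1
Op 6: tick 4 -> clock=5.
Op 7: tick 2 -> clock=7.
Op 8: tick 2 -> clock=9. purged={a.com,b.com,c.com}
Op 9: tick 1 -> clock=10.
Op 10: insert b.com -> 10.0.0.3 (expiry=10+9=19). clock=10
Op 11: tick 1 -> clock=11.
Op 12: tick 4 -> clock=15.
Op 13: insert c.com -> 10.0.0.2 (expiry=15+3=18). clock=15
Op 14: tick 3 -> clock=18. purged={c.com}
Final cache (unexpired): {b.com} -> size=1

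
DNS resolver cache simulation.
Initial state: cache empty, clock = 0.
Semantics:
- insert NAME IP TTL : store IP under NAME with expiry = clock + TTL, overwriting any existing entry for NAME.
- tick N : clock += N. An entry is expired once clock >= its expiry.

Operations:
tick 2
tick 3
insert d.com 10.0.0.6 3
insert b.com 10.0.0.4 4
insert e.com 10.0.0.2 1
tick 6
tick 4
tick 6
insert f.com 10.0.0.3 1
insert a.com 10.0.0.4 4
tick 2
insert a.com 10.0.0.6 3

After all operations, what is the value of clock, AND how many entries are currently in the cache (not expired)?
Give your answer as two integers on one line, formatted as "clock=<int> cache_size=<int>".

Answer: clock=23 cache_size=1

Derivation:
Op 1: tick 2 -> clock=2.
Op 2: tick 3 -> clock=5.
Op 3: insert d.com -> 10.0.0.6 (expiry=5+3=8). clock=5
Op 4: insert b.com -> 10.0.0.4 (expiry=5+4=9). clock=5
Op 5: insert e.com -> 10.0.0.2 (expiry=5+1=6). clock=5
Op 6: tick 6 -> clock=11. purged={b.com,d.com,e.com}
Op 7: tick 4 -> clock=15.
Op 8: tick 6 -> clock=21.
Op 9: insert f.com -> 10.0.0.3 (expiry=21+1=22). clock=21
Op 10: insert a.com -> 10.0.0.4 (expiry=21+4=25). clock=21
Op 11: tick 2 -> clock=23. purged={f.com}
Op 12: insert a.com -> 10.0.0.6 (expiry=23+3=26). clock=23
Final clock = 23
Final cache (unexpired): {a.com} -> size=1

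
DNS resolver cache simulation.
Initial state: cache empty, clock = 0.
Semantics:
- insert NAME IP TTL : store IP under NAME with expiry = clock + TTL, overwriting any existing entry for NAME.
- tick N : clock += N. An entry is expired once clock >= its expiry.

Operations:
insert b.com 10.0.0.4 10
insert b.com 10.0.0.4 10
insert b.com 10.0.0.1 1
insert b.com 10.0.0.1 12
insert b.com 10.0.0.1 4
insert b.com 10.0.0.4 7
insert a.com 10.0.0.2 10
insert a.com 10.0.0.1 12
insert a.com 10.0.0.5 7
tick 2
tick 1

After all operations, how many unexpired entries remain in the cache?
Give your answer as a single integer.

Op 1: insert b.com -> 10.0.0.4 (expiry=0+10=10). clock=0
Op 2: insert b.com -> 10.0.0.4 (expiry=0+10=10). clock=0
Op 3: insert b.com -> 10.0.0.1 (expiry=0+1=1). clock=0
Op 4: insert b.com -> 10.0.0.1 (expiry=0+12=12). clock=0
Op 5: insert b.com -> 10.0.0.1 (expiry=0+4=4). clock=0
Op 6: insert b.com -> 10.0.0.4 (expiry=0+7=7). clock=0
Op 7: insert a.com -> 10.0.0.2 (expiry=0+10=10). clock=0
Op 8: insert a.com -> 10.0.0.1 (expiry=0+12=12). clock=0
Op 9: insert a.com -> 10.0.0.5 (expiry=0+7=7). clock=0
Op 10: tick 2 -> clock=2.
Op 11: tick 1 -> clock=3.
Final cache (unexpired): {a.com,b.com} -> size=2

Answer: 2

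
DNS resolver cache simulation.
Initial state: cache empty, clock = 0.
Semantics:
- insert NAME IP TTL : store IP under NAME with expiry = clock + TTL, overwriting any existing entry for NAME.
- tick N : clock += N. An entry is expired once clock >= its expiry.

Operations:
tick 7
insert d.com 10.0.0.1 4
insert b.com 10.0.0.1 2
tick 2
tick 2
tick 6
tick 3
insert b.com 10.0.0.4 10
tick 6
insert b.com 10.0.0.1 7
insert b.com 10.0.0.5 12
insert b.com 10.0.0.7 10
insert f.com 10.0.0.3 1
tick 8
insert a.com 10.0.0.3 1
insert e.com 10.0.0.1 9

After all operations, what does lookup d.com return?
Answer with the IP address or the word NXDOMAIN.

Answer: NXDOMAIN

Derivation:
Op 1: tick 7 -> clock=7.
Op 2: insert d.com -> 10.0.0.1 (expiry=7+4=11). clock=7
Op 3: insert b.com -> 10.0.0.1 (expiry=7+2=9). clock=7
Op 4: tick 2 -> clock=9. purged={b.com}
Op 5: tick 2 -> clock=11. purged={d.com}
Op 6: tick 6 -> clock=17.
Op 7: tick 3 -> clock=20.
Op 8: insert b.com -> 10.0.0.4 (expiry=20+10=30). clock=20
Op 9: tick 6 -> clock=26.
Op 10: insert b.com -> 10.0.0.1 (expiry=26+7=33). clock=26
Op 11: insert b.com -> 10.0.0.5 (expiry=26+12=38). clock=26
Op 12: insert b.com -> 10.0.0.7 (expiry=26+10=36). clock=26
Op 13: insert f.com -> 10.0.0.3 (expiry=26+1=27). clock=26
Op 14: tick 8 -> clock=34. purged={f.com}
Op 15: insert a.com -> 10.0.0.3 (expiry=34+1=35). clock=34
Op 16: insert e.com -> 10.0.0.1 (expiry=34+9=43). clock=34
lookup d.com: not in cache (expired or never inserted)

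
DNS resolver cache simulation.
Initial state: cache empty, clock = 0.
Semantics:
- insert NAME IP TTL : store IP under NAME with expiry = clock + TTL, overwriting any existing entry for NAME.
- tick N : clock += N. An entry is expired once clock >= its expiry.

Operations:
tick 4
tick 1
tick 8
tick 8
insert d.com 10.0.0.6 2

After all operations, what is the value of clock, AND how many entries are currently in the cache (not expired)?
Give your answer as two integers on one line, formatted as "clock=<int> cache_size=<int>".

Answer: clock=21 cache_size=1

Derivation:
Op 1: tick 4 -> clock=4.
Op 2: tick 1 -> clock=5.
Op 3: tick 8 -> clock=13.
Op 4: tick 8 -> clock=21.
Op 5: insert d.com -> 10.0.0.6 (expiry=21+2=23). clock=21
Final clock = 21
Final cache (unexpired): {d.com} -> size=1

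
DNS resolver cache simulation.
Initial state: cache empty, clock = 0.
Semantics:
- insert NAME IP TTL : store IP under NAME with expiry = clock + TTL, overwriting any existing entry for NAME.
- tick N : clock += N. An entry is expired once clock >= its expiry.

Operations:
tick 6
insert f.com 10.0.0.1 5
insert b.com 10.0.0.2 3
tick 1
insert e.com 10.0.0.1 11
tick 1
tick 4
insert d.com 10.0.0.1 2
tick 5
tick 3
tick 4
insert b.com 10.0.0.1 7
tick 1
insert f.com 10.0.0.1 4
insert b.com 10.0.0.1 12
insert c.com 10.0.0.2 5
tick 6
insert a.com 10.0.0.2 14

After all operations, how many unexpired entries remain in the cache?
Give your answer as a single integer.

Op 1: tick 6 -> clock=6.
Op 2: insert f.com -> 10.0.0.1 (expiry=6+5=11). clock=6
Op 3: insert b.com -> 10.0.0.2 (expiry=6+3=9). clock=6
Op 4: tick 1 -> clock=7.
Op 5: insert e.com -> 10.0.0.1 (expiry=7+11=18). clock=7
Op 6: tick 1 -> clock=8.
Op 7: tick 4 -> clock=12. purged={b.com,f.com}
Op 8: insert d.com -> 10.0.0.1 (expiry=12+2=14). clock=12
Op 9: tick 5 -> clock=17. purged={d.com}
Op 10: tick 3 -> clock=20. purged={e.com}
Op 11: tick 4 -> clock=24.
Op 12: insert b.com -> 10.0.0.1 (expiry=24+7=31). clock=24
Op 13: tick 1 -> clock=25.
Op 14: insert f.com -> 10.0.0.1 (expiry=25+4=29). clock=25
Op 15: insert b.com -> 10.0.0.1 (expiry=25+12=37). clock=25
Op 16: insert c.com -> 10.0.0.2 (expiry=25+5=30). clock=25
Op 17: tick 6 -> clock=31. purged={c.com,f.com}
Op 18: insert a.com -> 10.0.0.2 (expiry=31+14=45). clock=31
Final cache (unexpired): {a.com,b.com} -> size=2

Answer: 2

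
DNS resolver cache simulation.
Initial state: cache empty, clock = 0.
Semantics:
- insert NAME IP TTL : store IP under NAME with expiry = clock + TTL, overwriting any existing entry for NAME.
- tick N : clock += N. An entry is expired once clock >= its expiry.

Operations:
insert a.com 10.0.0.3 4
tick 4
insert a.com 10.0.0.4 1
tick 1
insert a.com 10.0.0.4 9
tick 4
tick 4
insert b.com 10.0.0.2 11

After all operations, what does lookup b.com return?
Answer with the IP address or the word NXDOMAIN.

Answer: 10.0.0.2

Derivation:
Op 1: insert a.com -> 10.0.0.3 (expiry=0+4=4). clock=0
Op 2: tick 4 -> clock=4. purged={a.com}
Op 3: insert a.com -> 10.0.0.4 (expiry=4+1=5). clock=4
Op 4: tick 1 -> clock=5. purged={a.com}
Op 5: insert a.com -> 10.0.0.4 (expiry=5+9=14). clock=5
Op 6: tick 4 -> clock=9.
Op 7: tick 4 -> clock=13.
Op 8: insert b.com -> 10.0.0.2 (expiry=13+11=24). clock=13
lookup b.com: present, ip=10.0.0.2 expiry=24 > clock=13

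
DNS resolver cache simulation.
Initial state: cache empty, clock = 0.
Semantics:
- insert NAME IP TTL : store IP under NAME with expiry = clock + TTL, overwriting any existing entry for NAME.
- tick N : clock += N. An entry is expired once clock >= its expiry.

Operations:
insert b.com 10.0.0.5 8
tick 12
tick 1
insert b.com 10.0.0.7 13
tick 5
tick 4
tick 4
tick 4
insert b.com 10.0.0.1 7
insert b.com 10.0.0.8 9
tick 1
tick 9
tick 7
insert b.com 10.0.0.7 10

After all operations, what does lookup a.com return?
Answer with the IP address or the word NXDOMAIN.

Answer: NXDOMAIN

Derivation:
Op 1: insert b.com -> 10.0.0.5 (expiry=0+8=8). clock=0
Op 2: tick 12 -> clock=12. purged={b.com}
Op 3: tick 1 -> clock=13.
Op 4: insert b.com -> 10.0.0.7 (expiry=13+13=26). clock=13
Op 5: tick 5 -> clock=18.
Op 6: tick 4 -> clock=22.
Op 7: tick 4 -> clock=26. purged={b.com}
Op 8: tick 4 -> clock=30.
Op 9: insert b.com -> 10.0.0.1 (expiry=30+7=37). clock=30
Op 10: insert b.com -> 10.0.0.8 (expiry=30+9=39). clock=30
Op 11: tick 1 -> clock=31.
Op 12: tick 9 -> clock=40. purged={b.com}
Op 13: tick 7 -> clock=47.
Op 14: insert b.com -> 10.0.0.7 (expiry=47+10=57). clock=47
lookup a.com: not in cache (expired or never inserted)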